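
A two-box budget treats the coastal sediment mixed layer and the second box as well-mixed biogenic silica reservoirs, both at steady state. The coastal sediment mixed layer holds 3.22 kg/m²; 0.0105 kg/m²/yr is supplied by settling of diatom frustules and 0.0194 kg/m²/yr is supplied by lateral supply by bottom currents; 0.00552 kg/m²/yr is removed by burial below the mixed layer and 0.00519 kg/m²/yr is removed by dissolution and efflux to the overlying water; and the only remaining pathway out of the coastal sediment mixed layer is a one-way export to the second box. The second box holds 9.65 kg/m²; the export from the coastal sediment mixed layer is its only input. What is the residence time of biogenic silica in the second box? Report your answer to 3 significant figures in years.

503 yr

Balance the coastal sediment mixed layer: ΣF_in = 0.0105 + 0.0194 = 0.029900 kg/m²/yr.
Export to the second box = ΣF_in − (0.00552 + 0.00519) = 0.019190 kg/m²/yr.
At steady state the output of the second box equals its input, 0.019190 kg/m²/yr.
τ = M / F = 9.65 / 0.019190 = 502.9 yr.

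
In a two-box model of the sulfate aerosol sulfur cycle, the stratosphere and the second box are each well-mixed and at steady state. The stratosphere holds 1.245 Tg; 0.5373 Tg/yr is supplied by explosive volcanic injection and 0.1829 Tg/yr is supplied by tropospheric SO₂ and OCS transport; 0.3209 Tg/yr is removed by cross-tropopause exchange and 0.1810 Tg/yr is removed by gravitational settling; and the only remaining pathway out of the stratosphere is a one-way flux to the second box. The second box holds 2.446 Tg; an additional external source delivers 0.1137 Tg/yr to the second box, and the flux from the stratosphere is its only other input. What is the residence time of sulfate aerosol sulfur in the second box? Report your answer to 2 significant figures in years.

7.4 yr

Balance the stratosphere: ΣF_in = 0.5373 + 0.1829 = 0.72020 Tg/yr.
Flux to the second box = ΣF_in − (0.3209 + 0.1810) = 0.21830 Tg/yr.
Total input to the second box = 0.21830 + 0.1137 = 0.33200 Tg/yr; at steady state this equals its total output.
τ = M / F = 2.446 / 0.33200 = 7.367 yr.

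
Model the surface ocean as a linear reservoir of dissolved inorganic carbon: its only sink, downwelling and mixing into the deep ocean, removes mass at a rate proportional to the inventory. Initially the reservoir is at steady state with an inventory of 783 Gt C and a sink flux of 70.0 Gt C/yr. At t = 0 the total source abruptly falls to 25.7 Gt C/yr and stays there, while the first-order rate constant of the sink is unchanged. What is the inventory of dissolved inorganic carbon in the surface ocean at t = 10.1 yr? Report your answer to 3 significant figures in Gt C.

488 Gt C

Residence time τ = M₀/F₀ = 11.19 yr. The eventual steady state is M_∞ = M₀·(F₁/F₀) = 783 × 25.7/70.0 = 287.47 Gt C.
The anomaly ΔM(t) = M(t) − M_∞ decays as ΔM₀·e^(−t/τ) with ΔM₀ = 783 − 287.47 = 495.5 Gt C.
At t = 10.1 yr, e^(−t/τ) = e^(−0.9029) = 0.4054, so ΔM = 200.9 Gt C and M = 287.47 + 200.9 = 488.35 Gt C.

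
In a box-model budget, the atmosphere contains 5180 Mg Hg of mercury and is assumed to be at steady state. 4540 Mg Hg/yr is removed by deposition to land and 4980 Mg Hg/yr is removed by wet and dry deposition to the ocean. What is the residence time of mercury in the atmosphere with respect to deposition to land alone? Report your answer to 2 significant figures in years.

1.1 yr

Residence time with respect to a single sink: τ = M / F_sink.
τ = 5180 / 4540 = 1.141 yr.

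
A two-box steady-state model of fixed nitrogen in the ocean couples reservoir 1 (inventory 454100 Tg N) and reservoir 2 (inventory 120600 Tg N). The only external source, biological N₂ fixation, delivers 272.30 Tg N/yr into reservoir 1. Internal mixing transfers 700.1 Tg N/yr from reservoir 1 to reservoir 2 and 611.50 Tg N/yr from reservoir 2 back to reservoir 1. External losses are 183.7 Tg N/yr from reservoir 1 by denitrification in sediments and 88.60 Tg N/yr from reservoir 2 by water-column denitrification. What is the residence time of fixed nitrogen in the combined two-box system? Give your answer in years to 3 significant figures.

For the system as a whole, the A↔B exchange is internal and contributes nothing to the throughput; only the external sinks remove mass.
M_total = 454100 + 120600 = 574700 Tg N.
ΣF_external_out = 183.7 + 88.60 = 272.30 Tg N/yr.
τ = M_total / ΣF_ext = 574700 / 272.30 = 2111 yr.

2110 yr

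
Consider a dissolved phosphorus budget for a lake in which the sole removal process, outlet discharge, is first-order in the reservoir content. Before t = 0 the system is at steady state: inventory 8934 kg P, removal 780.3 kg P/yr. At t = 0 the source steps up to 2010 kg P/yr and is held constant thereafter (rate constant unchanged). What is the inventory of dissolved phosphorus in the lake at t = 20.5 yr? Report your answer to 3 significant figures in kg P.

τ = M₀/F₀ = 8934/780.3 = 11.45 yr; rate constant k = 1/τ.
New steady state M_∞ = F₁/k = F₁·τ = 2010 × 11.45 = 23013 kg P.
M(t) = M_∞ + (M₀ − M_∞)·e^(−t/τ); t/τ = 20.5/11.45 = 1.790, so e^(−t/τ) = 0.1669.
M(t) = 23013 − 14080 × 0.1669 = 20664 kg P.

20700 kg P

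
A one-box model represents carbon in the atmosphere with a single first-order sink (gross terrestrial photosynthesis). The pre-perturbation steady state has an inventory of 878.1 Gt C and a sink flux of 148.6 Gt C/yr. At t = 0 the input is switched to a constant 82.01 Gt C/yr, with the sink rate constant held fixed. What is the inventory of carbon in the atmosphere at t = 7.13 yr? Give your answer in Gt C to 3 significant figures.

602 Gt C

τ = M₀/F₀ = 878.1/148.6 = 5.909 yr; rate constant k = 1/τ.
New steady state M_∞ = F₁/k = F₁·τ = 82.01 × 5.909 = 484.61 Gt C.
M(t) = M_∞ + (M₀ − M_∞)·e^(−t/τ); t/τ = 7.13/5.909 = 1.207, so e^(−t/τ) = 0.2992.
M(t) = 484.61 + 393.5 × 0.2992 = 602.35 Gt C.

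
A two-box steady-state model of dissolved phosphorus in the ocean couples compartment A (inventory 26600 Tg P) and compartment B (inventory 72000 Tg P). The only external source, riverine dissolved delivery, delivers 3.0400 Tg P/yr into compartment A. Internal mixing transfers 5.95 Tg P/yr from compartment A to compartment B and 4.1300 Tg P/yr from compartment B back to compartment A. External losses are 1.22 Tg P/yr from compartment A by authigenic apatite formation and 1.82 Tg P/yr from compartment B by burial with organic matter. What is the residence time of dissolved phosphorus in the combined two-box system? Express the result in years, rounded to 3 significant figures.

Treat the two boxes together as one reservoir: the mixing fluxes between them are internal recycling, so τ = ΣM / Σ(external losses).
M_total = 26600 + 72000 = 98600 Tg P.
ΣF_external_out = 1.22 + 1.82 = 3.0400 Tg P/yr.
τ = M_total / ΣF_ext = 98600 / 3.0400 = 32430 yr.

32400 yr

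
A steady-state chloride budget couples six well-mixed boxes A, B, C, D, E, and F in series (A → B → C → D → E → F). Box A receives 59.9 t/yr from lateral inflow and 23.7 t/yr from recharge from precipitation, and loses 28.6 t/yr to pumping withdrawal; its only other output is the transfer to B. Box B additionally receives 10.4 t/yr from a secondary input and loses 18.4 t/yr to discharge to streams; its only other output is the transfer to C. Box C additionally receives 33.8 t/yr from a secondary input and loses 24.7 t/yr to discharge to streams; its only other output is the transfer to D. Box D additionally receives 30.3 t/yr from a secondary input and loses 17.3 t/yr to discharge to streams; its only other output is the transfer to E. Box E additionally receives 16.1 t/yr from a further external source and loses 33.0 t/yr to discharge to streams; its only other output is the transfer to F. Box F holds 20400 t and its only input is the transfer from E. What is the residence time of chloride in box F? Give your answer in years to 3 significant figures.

391 yr

Box A: F(A→B) = (59.9 + 23.7) − 28.6 = 55.000 t/yr.
Box B: F(B→C) = (55.000 + 10.4) − 18.4 = 47.000 t/yr.
Box C: F(C→D) = (47.000 + 33.8) − 24.7 = 56.100 t/yr.
Box D: F(D→E) = (56.100 + 30.3) − 17.3 = 69.100 t/yr.
Box E: F(E→F) = (69.100 + 16.1) − 33.0 = 52.200 t/yr.
Box F throughput = its input = 52.200 t/yr; τ = 20400 / 52.200 = 390.8 yr.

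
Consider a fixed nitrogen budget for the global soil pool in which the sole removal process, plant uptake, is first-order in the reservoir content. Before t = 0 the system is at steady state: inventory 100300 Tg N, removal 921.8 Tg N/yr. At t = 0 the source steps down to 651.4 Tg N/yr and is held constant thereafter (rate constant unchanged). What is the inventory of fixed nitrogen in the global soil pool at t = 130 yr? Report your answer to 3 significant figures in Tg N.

The sink rate constant is k = F₀/M₀ = 921.8/100300 = 0.009190 yr⁻¹.
Solving dM/dt = F₁ − kM with M(0) = M₀ gives M(t) = F₁/k + (M₀ − F₁/k)·e^(−kt).
F₁/k = 651.4/0.009190 = 70878 Tg N; kt = 0.009190 × 130 = 1.195, e^(−kt) = 0.3028.
M(130) = 70878 + (100300 − 70878) × 0.3028 = 70878 + 8908 = 79786 Tg N.

79800 Tg N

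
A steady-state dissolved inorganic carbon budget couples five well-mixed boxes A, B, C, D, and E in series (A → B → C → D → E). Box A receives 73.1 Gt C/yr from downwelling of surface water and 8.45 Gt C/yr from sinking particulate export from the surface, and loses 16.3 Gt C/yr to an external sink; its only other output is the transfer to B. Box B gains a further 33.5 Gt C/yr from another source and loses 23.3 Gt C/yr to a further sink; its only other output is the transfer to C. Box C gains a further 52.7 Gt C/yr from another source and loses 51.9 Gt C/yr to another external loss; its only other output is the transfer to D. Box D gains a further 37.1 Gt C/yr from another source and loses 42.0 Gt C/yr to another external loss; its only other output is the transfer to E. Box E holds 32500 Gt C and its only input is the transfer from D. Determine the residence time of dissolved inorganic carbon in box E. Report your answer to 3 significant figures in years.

Box A: F(A→B) = (73.1 + 8.45) − 16.3 = 65.250 Gt C/yr.
Box B: F(B→C) = (65.250 + 33.5) − 23.3 = 75.450 Gt C/yr.
Box C: F(C→D) = (75.450 + 52.7) − 51.9 = 76.250 Gt C/yr.
Box D: F(D→E) = (76.250 + 37.1) − 42.0 = 71.350 Gt C/yr.
Box E throughput = its input = 71.350 Gt C/yr; τ = 32500 / 71.350 = 455.5 yr.

456 yr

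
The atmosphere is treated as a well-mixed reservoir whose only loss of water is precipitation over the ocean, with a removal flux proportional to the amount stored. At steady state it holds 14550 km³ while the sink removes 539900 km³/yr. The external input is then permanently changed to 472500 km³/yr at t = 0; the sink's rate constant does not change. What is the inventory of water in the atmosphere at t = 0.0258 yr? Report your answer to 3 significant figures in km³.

13400 km³

τ = M₀/F₀ = 14550/539900 = 0.02695 yr; rate constant k = 1/τ.
New steady state M_∞ = F₁/k = F₁·τ = 472500 × 0.02695 = 12734 km³.
M(t) = M_∞ + (M₀ − M_∞)·e^(−t/τ); t/τ = 0.0258/0.02695 = 0.9573, so e^(−t/τ) = 0.3839.
M(t) = 12734 + 1816 × 0.3839 = 13431 km³.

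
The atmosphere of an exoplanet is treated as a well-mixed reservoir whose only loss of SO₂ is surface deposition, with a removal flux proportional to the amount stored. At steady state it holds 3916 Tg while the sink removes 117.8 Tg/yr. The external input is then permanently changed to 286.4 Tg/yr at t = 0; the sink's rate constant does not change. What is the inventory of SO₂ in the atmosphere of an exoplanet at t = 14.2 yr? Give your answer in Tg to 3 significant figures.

5860 Tg

τ = M₀/F₀ = 3916/117.8 = 33.24 yr; rate constant k = 1/τ.
New steady state M_∞ = F₁/k = F₁·τ = 286.4 × 33.24 = 9520.7 Tg.
M(t) = M_∞ + (M₀ − M_∞)·e^(−t/τ); t/τ = 14.2/33.24 = 0.4272, so e^(−t/τ) = 0.6524.
M(t) = 9520.7 − 5605 × 0.6524 = 5864.4 Tg.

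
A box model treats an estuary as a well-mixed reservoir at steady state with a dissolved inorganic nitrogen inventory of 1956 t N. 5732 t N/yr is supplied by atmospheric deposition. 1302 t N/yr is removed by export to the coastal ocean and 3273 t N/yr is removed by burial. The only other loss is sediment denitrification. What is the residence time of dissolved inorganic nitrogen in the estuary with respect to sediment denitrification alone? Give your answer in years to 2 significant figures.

1.7 yr

At steady state ΣF_in = ΣF_out.
ΣF_in = 5732.0 t N/yr.
Sediment denitrification flux = ΣF_in − (1302 + 3273) = 5732.0 − 4575 = 1157 t N/yr.
τ = M / F = 1956 / 1157 = 1.691 yr.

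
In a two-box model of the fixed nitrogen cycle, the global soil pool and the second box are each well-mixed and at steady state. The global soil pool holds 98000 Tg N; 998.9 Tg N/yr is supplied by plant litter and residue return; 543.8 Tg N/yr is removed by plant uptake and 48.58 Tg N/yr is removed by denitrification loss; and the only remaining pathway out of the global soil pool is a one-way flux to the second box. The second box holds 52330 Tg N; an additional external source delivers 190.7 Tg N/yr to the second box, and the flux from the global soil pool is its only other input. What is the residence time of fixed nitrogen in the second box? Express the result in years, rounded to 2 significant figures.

88 yr

Balance the global soil pool: ΣF_in = 998.90 Tg N/yr.
Flux to the second box = ΣF_in − (543.8 + 48.58) = 406.52 Tg N/yr.
Total input to the second box = 406.52 + 190.7 = 597.22 Tg N/yr; at steady state this equals its total output.
τ = M / F = 52330 / 597.22 = 87.62 yr.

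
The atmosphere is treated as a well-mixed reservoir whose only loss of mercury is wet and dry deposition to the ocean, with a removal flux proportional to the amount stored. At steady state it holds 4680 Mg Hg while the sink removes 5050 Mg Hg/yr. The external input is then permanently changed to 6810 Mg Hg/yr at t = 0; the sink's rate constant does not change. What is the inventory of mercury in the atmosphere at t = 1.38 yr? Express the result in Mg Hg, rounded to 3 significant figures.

5940 Mg Hg

The sink rate constant is k = F₀/M₀ = 5050/4680 = 1.079 yr⁻¹.
Solving dM/dt = F₁ − kM with M(0) = M₀ gives M(t) = F₁/k + (M₀ − F₁/k)·e^(−kt).
F₁/k = 6810/1.079 = 6311.0 Mg Hg; kt = 1.079 × 1.38 = 1.489, e^(−kt) = 0.2256.
M(1.38) = 6311.0 + (4680 − 6311.0) × 0.2256 = 6311.0 − 367.9 = 5943.1 Mg Hg.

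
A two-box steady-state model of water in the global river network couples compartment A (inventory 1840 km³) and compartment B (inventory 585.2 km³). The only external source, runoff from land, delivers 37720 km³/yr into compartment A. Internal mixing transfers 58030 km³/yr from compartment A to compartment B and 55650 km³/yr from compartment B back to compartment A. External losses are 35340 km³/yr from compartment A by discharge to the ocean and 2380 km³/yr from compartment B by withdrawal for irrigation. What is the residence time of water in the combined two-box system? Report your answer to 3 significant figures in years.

For the system as a whole, the A↔B exchange is internal and contributes nothing to the throughput; only the external sinks remove mass.
M_total = 1840 + 585.2 = 2425.2 km³.
ΣF_external_out = 35340 + 2380 = 37720 km³/yr.
τ = M_total / ΣF_ext = 2425.2 / 37720 = 0.06429 yr.

0.0643 yr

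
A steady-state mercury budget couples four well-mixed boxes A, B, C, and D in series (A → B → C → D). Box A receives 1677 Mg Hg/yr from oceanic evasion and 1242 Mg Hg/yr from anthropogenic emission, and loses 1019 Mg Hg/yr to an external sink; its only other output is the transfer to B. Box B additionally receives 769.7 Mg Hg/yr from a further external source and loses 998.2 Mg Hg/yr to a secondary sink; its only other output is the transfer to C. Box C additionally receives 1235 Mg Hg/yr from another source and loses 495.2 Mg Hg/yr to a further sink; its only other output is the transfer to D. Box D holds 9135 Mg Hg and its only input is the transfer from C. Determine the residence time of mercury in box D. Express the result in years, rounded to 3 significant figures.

3.79 yr

Box A: F(A→B) = (1677 + 1242) − 1019 = 1900.0 Mg Hg/yr.
Box B: F(B→C) = (1900.0 + 769.7) − 998.2 = 1671.5 Mg Hg/yr.
Box C: F(C→D) = (1671.5 + 1235) − 495.2 = 2411.3 Mg Hg/yr.
Box D throughput = its input = 2411.3 Mg Hg/yr; τ = 9135 / 2411.3 = 3.788 yr.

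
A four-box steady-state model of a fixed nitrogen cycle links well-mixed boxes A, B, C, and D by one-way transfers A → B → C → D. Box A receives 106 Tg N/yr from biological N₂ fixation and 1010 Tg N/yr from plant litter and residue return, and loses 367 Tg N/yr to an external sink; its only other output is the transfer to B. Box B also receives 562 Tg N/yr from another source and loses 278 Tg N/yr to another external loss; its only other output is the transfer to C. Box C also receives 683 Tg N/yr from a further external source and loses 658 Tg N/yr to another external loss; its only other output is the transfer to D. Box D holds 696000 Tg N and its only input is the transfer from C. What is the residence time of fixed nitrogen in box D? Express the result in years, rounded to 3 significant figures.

658 yr

Box A: F(A→B) = (106 + 1010) − 367 = 749.00 Tg N/yr.
Box B: F(B→C) = (749.00 + 562) − 278 = 1033.0 Tg N/yr.
Box C: F(C→D) = (1033.0 + 683) − 658 = 1058.0 Tg N/yr.
Box D throughput = its input = 1058.0 Tg N/yr; τ = 696000 / 1058.0 = 657.8 yr.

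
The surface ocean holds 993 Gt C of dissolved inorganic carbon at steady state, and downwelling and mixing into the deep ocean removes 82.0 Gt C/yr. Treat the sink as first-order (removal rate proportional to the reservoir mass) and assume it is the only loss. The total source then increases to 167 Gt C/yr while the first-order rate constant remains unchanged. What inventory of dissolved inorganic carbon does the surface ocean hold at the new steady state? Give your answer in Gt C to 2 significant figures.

2000 Gt C

Rate constant k = F/M = 82.0 / 993 = 0.08258 yr⁻¹.
At the new steady state, source = k·M_new ⇒ M_new = 167 / 0.08258 = 2022 Gt C.
(Equivalently M_new = M × F_new/F_old = 993 × 167/82.0.)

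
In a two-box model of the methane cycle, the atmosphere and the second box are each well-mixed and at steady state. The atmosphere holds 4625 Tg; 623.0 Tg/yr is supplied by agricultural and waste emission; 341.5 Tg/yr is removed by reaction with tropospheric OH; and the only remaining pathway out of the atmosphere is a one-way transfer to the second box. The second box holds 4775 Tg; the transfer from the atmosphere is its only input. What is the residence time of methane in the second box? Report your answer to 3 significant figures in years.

Balance the atmosphere: ΣF_in = 623.00 Tg/yr.
Transfer to the second box = ΣF_in − (341.5) = 281.50 Tg/yr.
At steady state the output of the second box equals its input, 281.50 Tg/yr.
τ = M / F = 4775 / 281.50 = 16.96 yr.

17.0 yr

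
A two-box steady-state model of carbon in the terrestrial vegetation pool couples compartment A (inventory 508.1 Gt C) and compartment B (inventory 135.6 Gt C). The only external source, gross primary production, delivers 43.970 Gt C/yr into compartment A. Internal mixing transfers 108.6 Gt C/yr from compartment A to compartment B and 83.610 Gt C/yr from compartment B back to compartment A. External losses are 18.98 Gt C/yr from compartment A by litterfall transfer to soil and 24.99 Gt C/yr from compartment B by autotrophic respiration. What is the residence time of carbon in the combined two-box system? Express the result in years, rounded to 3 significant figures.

For the system as a whole, the A↔B exchange is internal and contributes nothing to the throughput; only the external sinks remove mass.
M_total = 508.1 + 135.6 = 643.70 Gt C.
ΣF_external_out = 18.98 + 24.99 = 43.970 Gt C/yr.
τ = M_total / ΣF_ext = 643.70 / 43.970 = 14.64 yr.

14.6 yr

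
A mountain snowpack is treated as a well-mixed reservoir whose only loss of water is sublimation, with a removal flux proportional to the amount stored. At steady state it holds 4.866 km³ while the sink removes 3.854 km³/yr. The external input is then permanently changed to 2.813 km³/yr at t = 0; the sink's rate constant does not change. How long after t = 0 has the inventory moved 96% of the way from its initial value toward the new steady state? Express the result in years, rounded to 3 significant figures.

4.06 yr

τ = M₀/F₀ = 4.866/3.854 = 1.263 yr.
The remaining gap fraction is e^(−t/τ); 96% covered ⇒ e^(−t/τ) = 0.0400.
t = −τ ln(0.0400) = 1.263 × 3.219 = 4.064 yr.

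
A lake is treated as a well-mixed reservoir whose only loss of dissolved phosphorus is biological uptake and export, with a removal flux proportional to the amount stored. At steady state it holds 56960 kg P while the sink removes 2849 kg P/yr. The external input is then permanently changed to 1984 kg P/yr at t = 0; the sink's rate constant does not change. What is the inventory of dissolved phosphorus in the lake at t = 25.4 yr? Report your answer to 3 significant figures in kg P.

44500 kg P

Residence time τ = M₀/F₀ = 19.99 yr. The eventual steady state is M_∞ = M₀·(F₁/F₀) = 56960 × 1984/2849 = 39666 kg P.
The anomaly ΔM(t) = M(t) − M_∞ decays as ΔM₀·e^(−t/τ) with ΔM₀ = 56960 − 39666 = 17290 kg P.
At t = 25.4 yr, e^(−t/τ) = e^(−1.270) = 0.2807, so ΔM = 4855 kg P and M = 39666 + 4855 = 44521 kg P.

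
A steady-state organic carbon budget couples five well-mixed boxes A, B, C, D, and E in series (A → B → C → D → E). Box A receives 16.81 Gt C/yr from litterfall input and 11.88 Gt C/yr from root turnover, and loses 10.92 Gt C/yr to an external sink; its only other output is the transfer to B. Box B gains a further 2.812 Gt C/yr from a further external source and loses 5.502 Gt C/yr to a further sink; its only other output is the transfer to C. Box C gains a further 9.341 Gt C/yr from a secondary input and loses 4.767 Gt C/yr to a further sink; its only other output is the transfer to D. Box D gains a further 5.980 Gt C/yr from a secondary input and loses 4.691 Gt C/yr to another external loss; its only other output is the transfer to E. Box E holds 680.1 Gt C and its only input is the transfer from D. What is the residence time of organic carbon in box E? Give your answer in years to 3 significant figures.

32.5 yr

Box A: F(A→B) = (16.81 + 11.88) − 10.92 = 17.770 Gt C/yr.
Box B: F(B→C) = (17.770 + 2.812) − 5.502 = 15.080 Gt C/yr.
Box C: F(C→D) = (15.080 + 9.341) − 4.767 = 19.654 Gt C/yr.
Box D: F(D→E) = (19.654 + 5.980) − 4.691 = 20.943 Gt C/yr.
Box E throughput = its input = 20.943 Gt C/yr; τ = 680.1 / 20.943 = 32.47 yr.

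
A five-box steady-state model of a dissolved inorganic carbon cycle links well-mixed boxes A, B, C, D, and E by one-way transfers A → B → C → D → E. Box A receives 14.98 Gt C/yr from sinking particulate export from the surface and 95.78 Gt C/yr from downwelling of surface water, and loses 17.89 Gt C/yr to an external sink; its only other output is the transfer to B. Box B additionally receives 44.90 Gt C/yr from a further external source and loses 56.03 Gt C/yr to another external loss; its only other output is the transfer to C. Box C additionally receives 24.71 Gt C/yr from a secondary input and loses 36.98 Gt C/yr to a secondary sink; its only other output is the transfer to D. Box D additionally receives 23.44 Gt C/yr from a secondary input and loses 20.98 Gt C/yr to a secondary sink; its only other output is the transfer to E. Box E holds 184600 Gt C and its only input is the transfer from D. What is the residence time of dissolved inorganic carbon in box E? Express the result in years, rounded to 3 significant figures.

Box A: F(A→B) = (14.98 + 95.78) − 17.89 = 92.870 Gt C/yr.
Box B: F(B→C) = (92.870 + 44.90) − 56.03 = 81.740 Gt C/yr.
Box C: F(C→D) = (81.740 + 24.71) − 36.98 = 69.470 Gt C/yr.
Box D: F(D→E) = (69.470 + 23.44) − 20.98 = 71.930 Gt C/yr.
Box E throughput = its input = 71.930 Gt C/yr; τ = 184600 / 71.930 = 2566 yr.

2570 yr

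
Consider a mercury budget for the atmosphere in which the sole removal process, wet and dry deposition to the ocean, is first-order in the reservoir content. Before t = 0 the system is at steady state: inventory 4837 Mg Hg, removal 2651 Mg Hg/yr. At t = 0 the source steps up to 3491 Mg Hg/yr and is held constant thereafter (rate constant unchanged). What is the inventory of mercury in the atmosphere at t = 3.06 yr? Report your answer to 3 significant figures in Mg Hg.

6080 Mg Hg

The sink rate constant is k = F₀/M₀ = 2651/4837 = 0.5481 yr⁻¹.
Solving dM/dt = F₁ − kM with M(0) = M₀ gives M(t) = F₁/k + (M₀ − F₁/k)·e^(−kt).
F₁/k = 3491/0.5481 = 6369.7 Mg Hg; kt = 0.5481 × 3.06 = 1.677, e^(−kt) = 0.1869.
M(3.06) = 6369.7 + (4837 − 6369.7) × 0.1869 = 6369.7 − 286.5 = 6083.2 Mg Hg.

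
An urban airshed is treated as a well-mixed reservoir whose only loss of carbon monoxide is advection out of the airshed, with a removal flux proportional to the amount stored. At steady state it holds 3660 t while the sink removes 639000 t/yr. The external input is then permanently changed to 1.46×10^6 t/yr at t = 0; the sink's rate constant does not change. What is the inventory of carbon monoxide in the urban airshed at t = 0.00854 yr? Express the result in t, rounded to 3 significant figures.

7300 t

τ = M₀/F₀ = 3660/639000 = 0.005728 yr; rate constant k = 1/τ.
New steady state M_∞ = F₁/k = F₁·τ = 1.46×10^6 × 0.005728 = 8362.4 t.
M(t) = M_∞ + (M₀ − M_∞)·e^(−t/τ); t/τ = 0.00854/0.005728 = 1.491, so e^(−t/τ) = 0.2251.
M(t) = 8362.4 − 4702 × 0.2251 = 7303.7 t.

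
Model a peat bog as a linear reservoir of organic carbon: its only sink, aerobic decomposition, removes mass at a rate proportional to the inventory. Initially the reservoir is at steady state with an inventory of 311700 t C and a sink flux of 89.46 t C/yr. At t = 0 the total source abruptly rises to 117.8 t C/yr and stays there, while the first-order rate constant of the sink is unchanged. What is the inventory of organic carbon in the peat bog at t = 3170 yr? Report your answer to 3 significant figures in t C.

371000 t C

Residence time τ = M₀/F₀ = 3484 yr. The eventual steady state is M_∞ = M₀·(F₁/F₀) = 311700 × 117.8/89.46 = 410440 t C.
The anomaly ΔM(t) = M(t) − M_∞ decays as ΔM₀·e^(−t/τ) with ΔM₀ = 311700 − 410440 = −98740 t C.
At t = 3170 yr, e^(−t/τ) = e^(−0.9098) = 0.4026, so ΔM = −39750 t C and M = 410440 − 39750 = 370690 t C.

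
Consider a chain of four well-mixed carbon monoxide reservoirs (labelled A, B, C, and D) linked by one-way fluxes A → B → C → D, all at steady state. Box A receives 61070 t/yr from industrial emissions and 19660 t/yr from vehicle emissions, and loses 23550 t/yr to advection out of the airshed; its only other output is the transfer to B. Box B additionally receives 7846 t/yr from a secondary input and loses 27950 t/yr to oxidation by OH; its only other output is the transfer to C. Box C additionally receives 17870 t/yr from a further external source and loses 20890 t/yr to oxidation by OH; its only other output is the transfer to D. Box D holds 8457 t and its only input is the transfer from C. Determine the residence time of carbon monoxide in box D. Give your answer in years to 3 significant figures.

Box A: F(A→B) = (61070 + 19660) − 23550 = 57180 t/yr.
Box B: F(B→C) = (57180 + 7846) − 27950 = 37076 t/yr.
Box C: F(C→D) = (37076 + 17870) − 20890 = 34056 t/yr.
Box D throughput = its input = 34056 t/yr; τ = 8457 / 34056 = 0.2483 yr.

0.248 yr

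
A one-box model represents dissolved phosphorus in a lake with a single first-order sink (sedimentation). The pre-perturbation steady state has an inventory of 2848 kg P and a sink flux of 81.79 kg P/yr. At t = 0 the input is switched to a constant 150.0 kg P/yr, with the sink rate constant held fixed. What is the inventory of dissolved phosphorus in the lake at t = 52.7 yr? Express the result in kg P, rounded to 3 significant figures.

4700 kg P

Residence time τ = M₀/F₀ = 34.82 yr. The eventual steady state is M_∞ = M₀·(F₁/F₀) = 2848 × 150.0/81.79 = 5223.1 kg P.
The anomaly ΔM(t) = M(t) − M_∞ decays as ΔM₀·e^(−t/τ) with ΔM₀ = 2848 − 5223.1 = −2375 kg P.
At t = 52.7 yr, e^(−t/τ) = e^(−1.513) = 0.2201, so ΔM = −522.9 kg P and M = 5223.1 − 522.9 = 4700.3 kg P.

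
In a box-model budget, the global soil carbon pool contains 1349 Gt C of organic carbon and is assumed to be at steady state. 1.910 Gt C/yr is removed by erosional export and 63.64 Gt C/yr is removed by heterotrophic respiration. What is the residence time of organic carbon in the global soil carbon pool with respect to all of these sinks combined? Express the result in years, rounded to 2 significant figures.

Total removal flux = 1.910 + 63.64 = 65.550 Gt C/yr.
τ = M / ΣF_out = 1349 / 65.550 = 20.58 yr.

21 yr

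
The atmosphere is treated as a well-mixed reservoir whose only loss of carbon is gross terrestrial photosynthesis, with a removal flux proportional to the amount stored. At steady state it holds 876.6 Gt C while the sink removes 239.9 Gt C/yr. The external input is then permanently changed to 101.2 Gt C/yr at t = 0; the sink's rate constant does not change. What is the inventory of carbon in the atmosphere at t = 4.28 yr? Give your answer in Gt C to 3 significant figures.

527 Gt C

Residence time τ = M₀/F₀ = 3.654 yr. The eventual steady state is M_∞ = M₀·(F₁/F₀) = 876.6 × 101.2/239.9 = 369.79 Gt C.
The anomaly ΔM(t) = M(t) − M_∞ decays as ΔM₀·e^(−t/τ) with ΔM₀ = 876.6 − 369.79 = 506.8 Gt C.
At t = 4.28 yr, e^(−t/τ) = e^(−1.171) = 0.3100, so ΔM = 157.1 Gt C and M = 369.79 + 157.1 = 526.88 Gt C.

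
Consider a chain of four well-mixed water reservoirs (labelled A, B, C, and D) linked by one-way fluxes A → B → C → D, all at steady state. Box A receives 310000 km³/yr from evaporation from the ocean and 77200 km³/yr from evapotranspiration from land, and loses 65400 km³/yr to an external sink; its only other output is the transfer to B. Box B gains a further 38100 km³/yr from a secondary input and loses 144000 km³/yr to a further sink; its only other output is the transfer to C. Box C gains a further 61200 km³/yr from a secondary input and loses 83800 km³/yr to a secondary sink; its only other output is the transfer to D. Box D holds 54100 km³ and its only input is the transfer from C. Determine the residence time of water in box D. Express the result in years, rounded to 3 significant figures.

Box A: F(A→B) = (310000 + 77200) − 65400 = 321800 km³/yr.
Box B: F(B→C) = (321800 + 38100) − 144000 = 215900 km³/yr.
Box C: F(C→D) = (215900 + 61200) − 83800 = 193300 km³/yr.
Box D throughput = its input = 193300 km³/yr; τ = 54100 / 193300 = 0.2799 yr.

0.280 yr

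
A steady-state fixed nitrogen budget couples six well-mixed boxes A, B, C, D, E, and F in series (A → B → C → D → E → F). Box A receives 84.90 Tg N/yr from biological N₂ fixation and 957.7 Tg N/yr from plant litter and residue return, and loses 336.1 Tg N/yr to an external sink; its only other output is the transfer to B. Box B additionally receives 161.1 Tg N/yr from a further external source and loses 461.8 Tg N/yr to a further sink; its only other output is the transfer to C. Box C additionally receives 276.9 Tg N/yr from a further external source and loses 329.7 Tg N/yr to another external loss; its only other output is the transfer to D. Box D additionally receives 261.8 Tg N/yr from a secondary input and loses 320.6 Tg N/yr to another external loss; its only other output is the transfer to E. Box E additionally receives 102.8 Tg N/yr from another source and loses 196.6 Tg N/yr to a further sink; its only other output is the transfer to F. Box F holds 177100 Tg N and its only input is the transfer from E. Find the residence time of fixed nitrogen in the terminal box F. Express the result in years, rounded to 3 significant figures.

Box A: F(A→B) = (84.90 + 957.7) − 336.1 = 706.50 Tg N/yr.
Box B: F(B→C) = (706.50 + 161.1) − 461.8 = 405.80 Tg N/yr.
Box C: F(C→D) = (405.80 + 276.9) − 329.7 = 353.00 Tg N/yr.
Box D: F(D→E) = (353.00 + 261.8) − 320.6 = 294.20 Tg N/yr.
Box E: F(E→F) = (294.20 + 102.8) − 196.6 = 200.40 Tg N/yr.
Box F throughput = its input = 200.40 Tg N/yr; τ = 177100 / 200.40 = 883.7 yr.

884 yr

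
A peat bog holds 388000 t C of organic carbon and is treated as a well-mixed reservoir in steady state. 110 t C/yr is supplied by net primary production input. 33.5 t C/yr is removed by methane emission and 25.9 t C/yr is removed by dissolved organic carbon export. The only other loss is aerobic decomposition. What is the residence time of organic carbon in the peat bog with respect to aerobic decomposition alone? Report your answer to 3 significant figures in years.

At steady state ΣF_in = ΣF_out.
ΣF_in = 110.00 t C/yr.
Aerobic decomposition flux = ΣF_in − (33.5 + 25.9) = 110.00 − 59.40 = 50.60 t C/yr.
τ = M / F = 388000 / 50.60 = 7668 yr.

7670 yr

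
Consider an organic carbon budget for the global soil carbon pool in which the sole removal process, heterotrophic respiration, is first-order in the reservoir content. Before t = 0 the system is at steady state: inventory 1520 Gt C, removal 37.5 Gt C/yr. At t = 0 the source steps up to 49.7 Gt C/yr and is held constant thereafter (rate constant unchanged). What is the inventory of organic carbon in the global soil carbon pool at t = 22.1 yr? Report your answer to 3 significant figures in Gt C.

1730 Gt C

The sink rate constant is k = F₀/M₀ = 37.5/1520 = 0.02467 yr⁻¹.
Solving dM/dt = F₁ − kM with M(0) = M₀ gives M(t) = F₁/k + (M₀ − F₁/k)·e^(−kt).
F₁/k = 49.7/0.02467 = 2014.5 Gt C; kt = 0.02467 × 22.1 = 0.5452, e^(−kt) = 0.5797.
M(22.1) = 2014.5 + (1520 − 2014.5) × 0.5797 = 2014.5 − 286.7 = 1727.8 Gt C.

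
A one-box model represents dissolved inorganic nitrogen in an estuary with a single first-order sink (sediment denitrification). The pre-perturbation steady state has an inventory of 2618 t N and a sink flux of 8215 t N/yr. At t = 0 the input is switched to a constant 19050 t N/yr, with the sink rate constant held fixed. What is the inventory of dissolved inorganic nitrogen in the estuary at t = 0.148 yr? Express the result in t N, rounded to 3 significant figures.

The sink rate constant is k = F₀/M₀ = 8215/2618 = 3.138 yr⁻¹.
Solving dM/dt = F₁ − kM with M(0) = M₀ gives M(t) = F₁/k + (M₀ − F₁/k)·e^(−kt).
F₁/k = 19050/3.138 = 6071.0 t N; kt = 3.138 × 0.148 = 0.4644, e^(−kt) = 0.6285.
M(0.148) = 6071.0 + (2618 − 6071.0) × 0.6285 = 6071.0 − 2170 = 3900.7 t N.

3900 t N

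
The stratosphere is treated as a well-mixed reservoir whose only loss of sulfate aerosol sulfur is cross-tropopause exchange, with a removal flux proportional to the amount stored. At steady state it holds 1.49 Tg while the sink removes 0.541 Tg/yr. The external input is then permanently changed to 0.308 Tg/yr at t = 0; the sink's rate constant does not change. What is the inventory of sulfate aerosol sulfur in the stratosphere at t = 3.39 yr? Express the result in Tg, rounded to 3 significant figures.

1.04 Tg

Residence time τ = M₀/F₀ = 2.754 yr. The eventual steady state is M_∞ = M₀·(F₁/F₀) = 1.49 × 0.308/0.541 = 0.84828 Tg.
The anomaly ΔM(t) = M(t) − M_∞ decays as ΔM₀·e^(−t/τ) with ΔM₀ = 1.49 − 0.84828 = 0.6417 Tg.
At t = 3.39 yr, e^(−t/τ) = e^(−1.231) = 0.2920, so ΔM = 0.1874 Tg and M = 0.84828 + 0.1874 = 1.0357 Tg.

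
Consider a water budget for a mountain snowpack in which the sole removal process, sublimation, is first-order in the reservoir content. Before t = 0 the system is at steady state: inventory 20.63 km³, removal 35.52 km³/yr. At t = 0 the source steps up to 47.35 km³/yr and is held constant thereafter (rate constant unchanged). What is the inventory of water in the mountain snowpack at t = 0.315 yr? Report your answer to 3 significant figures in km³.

τ = M₀/F₀ = 20.63/35.52 = 0.5808 yr; rate constant k = 1/τ.
New steady state M_∞ = F₁/k = F₁·τ = 47.35 × 0.5808 = 27.501 km³.
M(t) = M_∞ + (M₀ − M_∞)·e^(−t/τ); t/τ = 0.315/0.5808 = 0.5424, so e^(−t/τ) = 0.5814.
M(t) = 27.501 − 6.871 × 0.5814 = 23.506 km³.

23.5 km³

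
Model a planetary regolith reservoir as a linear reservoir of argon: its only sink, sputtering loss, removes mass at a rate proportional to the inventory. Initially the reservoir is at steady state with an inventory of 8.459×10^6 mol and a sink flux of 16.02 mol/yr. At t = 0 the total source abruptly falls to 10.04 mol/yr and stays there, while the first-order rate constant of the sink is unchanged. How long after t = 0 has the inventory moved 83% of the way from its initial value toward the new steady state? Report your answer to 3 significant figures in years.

936000 yr

τ = M₀/F₀ = 8.459×10^6/16.02 = 528000 yr.
The remaining gap fraction is e^(−t/τ); 83% covered ⇒ e^(−t/τ) = 0.170.
t = −τ ln(0.170) = 528000 × 1.772 = 935600 yr.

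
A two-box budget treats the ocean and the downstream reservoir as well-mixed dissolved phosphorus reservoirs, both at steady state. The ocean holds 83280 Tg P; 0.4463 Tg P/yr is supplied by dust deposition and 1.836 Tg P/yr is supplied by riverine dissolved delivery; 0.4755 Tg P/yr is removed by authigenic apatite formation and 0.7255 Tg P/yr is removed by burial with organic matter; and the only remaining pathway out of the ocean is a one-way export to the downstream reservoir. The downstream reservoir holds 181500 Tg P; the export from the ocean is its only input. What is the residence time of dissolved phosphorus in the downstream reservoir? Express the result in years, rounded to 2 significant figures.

170000 yr

Balance the ocean: ΣF_in = 0.4463 + 1.836 = 2.2823 Tg P/yr.
Export to the downstream reservoir = ΣF_in − (0.4755 + 0.7255) = 1.0813 Tg P/yr.
At steady state the output of the downstream reservoir equals its input, 1.0813 Tg P/yr.
τ = M / F = 181500 / 1.0813 = 167900 yr.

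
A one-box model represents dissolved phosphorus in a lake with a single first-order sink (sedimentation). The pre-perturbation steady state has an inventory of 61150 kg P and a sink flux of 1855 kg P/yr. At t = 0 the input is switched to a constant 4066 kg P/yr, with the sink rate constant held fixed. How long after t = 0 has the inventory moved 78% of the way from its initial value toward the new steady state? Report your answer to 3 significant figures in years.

49.9 yr

τ = M₀/F₀ = 61150/1855 = 32.96 yr.
The remaining gap fraction is e^(−t/τ); 78% covered ⇒ e^(−t/τ) = 0.220.
t = −τ ln(0.220) = 32.96 × 1.514 = 49.91 yr.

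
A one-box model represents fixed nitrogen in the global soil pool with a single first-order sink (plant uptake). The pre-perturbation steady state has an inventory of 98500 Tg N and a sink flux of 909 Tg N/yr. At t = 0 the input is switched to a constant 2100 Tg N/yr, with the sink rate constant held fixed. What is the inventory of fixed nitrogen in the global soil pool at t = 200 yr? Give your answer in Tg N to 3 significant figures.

Residence time τ = M₀/F₀ = 108.4 yr. The eventual steady state is M_∞ = M₀·(F₁/F₀) = 98500 × 2100/909 = 227560 Tg N.
The anomaly ΔM(t) = M(t) − M_∞ decays as ΔM₀·e^(−t/τ) with ΔM₀ = 98500 − 227560 = −129100 Tg N.
At t = 200 yr, e^(−t/τ) = e^(−1.846) = 0.1579, so ΔM = −20380 Tg N and M = 227560 − 20380 = 207180 Tg N.

207000 Tg N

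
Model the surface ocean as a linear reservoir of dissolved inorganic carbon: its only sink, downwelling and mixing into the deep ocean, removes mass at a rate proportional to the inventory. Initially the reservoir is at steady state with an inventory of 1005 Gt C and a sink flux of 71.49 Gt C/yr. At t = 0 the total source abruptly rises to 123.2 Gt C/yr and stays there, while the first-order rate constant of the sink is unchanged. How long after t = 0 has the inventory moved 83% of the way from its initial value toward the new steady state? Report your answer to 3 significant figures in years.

τ = M₀/F₀ = 1005/71.49 = 14.06 yr.
The remaining gap fraction is e^(−t/τ); 83% covered ⇒ e^(−t/τ) = 0.170.
t = −τ ln(0.170) = 14.06 × 1.772 = 24.91 yr.

24.9 yr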